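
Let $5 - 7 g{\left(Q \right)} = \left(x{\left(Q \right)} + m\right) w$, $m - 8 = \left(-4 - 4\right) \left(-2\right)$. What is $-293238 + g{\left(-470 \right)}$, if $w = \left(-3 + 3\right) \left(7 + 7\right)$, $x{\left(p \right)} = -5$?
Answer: $- \frac{2052661}{7} \approx -2.9324 \cdot 10^{5}$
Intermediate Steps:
$w = 0$ ($w = 0 \cdot 14 = 0$)
$m = 24$ ($m = 8 + \left(-4 - 4\right) \left(-2\right) = 8 - -16 = 8 + 16 = 24$)
$g{\left(Q \right)} = \frac{5}{7}$ ($g{\left(Q \right)} = \frac{5}{7} - \frac{\left(-5 + 24\right) 0}{7} = \frac{5}{7} - \frac{19 \cdot 0}{7} = \frac{5}{7} - 0 = \frac{5}{7} + 0 = \frac{5}{7}$)
$-293238 + g{\left(-470 \right)} = -293238 + \frac{5}{7} = - \frac{2052661}{7}$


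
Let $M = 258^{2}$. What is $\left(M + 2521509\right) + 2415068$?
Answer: $5003141$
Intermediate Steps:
$M = 66564$
$\left(M + 2521509\right) + 2415068 = \left(66564 + 2521509\right) + 2415068 = 2588073 + 2415068 = 5003141$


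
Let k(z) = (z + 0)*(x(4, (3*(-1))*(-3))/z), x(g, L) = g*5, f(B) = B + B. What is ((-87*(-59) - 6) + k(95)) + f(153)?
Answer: 5453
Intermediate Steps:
f(B) = 2*B
x(g, L) = 5*g
k(z) = 20 (k(z) = (z + 0)*((5*4)/z) = z*(20/z) = 20)
((-87*(-59) - 6) + k(95)) + f(153) = ((-87*(-59) - 6) + 20) + 2*153 = ((5133 - 6) + 20) + 306 = (5127 + 20) + 306 = 5147 + 306 = 5453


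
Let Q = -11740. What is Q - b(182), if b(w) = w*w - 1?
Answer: -44863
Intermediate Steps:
b(w) = -1 + w**2 (b(w) = w**2 - 1 = -1 + w**2)
Q - b(182) = -11740 - (-1 + 182**2) = -11740 - (-1 + 33124) = -11740 - 1*33123 = -11740 - 33123 = -44863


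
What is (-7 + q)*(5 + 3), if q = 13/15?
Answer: -736/15 ≈ -49.067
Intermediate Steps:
q = 13/15 (q = 13*(1/15) = 13/15 ≈ 0.86667)
(-7 + q)*(5 + 3) = (-7 + 13/15)*(5 + 3) = -92/15*8 = -736/15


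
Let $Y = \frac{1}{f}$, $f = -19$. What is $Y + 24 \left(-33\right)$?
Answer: $- \frac{15049}{19} \approx -792.05$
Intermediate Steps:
$Y = - \frac{1}{19}$ ($Y = \frac{1}{-19} = - \frac{1}{19} \approx -0.052632$)
$Y + 24 \left(-33\right) = - \frac{1}{19} + 24 \left(-33\right) = - \frac{1}{19} - 792 = - \frac{15049}{19}$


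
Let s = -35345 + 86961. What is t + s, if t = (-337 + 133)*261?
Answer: -1628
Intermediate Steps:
t = -53244 (t = -204*261 = -53244)
s = 51616
t + s = -53244 + 51616 = -1628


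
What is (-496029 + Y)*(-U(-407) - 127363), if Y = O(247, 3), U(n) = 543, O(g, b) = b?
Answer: 63444701556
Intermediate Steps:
Y = 3
(-496029 + Y)*(-U(-407) - 127363) = (-496029 + 3)*(-1*543 - 127363) = -496026*(-543 - 127363) = -496026*(-127906) = 63444701556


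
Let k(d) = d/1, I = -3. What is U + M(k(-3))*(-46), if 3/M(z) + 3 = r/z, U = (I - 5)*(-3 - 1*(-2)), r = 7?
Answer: 271/8 ≈ 33.875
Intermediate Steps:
U = 8 (U = (-3 - 5)*(-3 - 1*(-2)) = -8*(-3 + 2) = -8*(-1) = 8)
k(d) = d (k(d) = d*1 = d)
M(z) = 3/(-3 + 7/z)
U + M(k(-3))*(-46) = 8 - 3*(-3)/(-7 + 3*(-3))*(-46) = 8 - 3*(-3)/(-7 - 9)*(-46) = 8 - 3*(-3)/(-16)*(-46) = 8 - 3*(-3)*(-1/16)*(-46) = 8 - 9/16*(-46) = 8 + 207/8 = 271/8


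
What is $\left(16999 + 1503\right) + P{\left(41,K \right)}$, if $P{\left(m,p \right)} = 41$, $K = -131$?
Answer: $18543$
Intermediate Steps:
$\left(16999 + 1503\right) + P{\left(41,K \right)} = \left(16999 + 1503\right) + 41 = 18502 + 41 = 18543$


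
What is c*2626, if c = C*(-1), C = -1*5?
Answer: 13130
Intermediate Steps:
C = -5
c = 5 (c = -5*(-1) = 5)
c*2626 = 5*2626 = 13130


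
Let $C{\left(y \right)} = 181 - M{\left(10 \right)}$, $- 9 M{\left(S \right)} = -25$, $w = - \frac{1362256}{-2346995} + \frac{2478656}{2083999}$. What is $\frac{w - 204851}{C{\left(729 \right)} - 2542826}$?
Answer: $\frac{27408837646037511}{340206404799686350} \approx 0.080565$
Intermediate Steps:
$w = \frac{1236619054352}{698733604715}$ ($w = \left(-1362256\right) \left(- \frac{1}{2346995}\right) + 2478656 \cdot \frac{1}{2083999} = \frac{194608}{335285} + \frac{2478656}{2083999} = \frac{1236619054352}{698733604715} \approx 1.7698$)
$M{\left(S \right)} = \frac{25}{9}$ ($M{\left(S \right)} = \left(- \frac{1}{9}\right) \left(-25\right) = \frac{25}{9}$)
$C{\left(y \right)} = \frac{1604}{9}$ ($C{\left(y \right)} = 181 - \frac{25}{9} = \frac{1604}{9}$)
$\frac{w - 204851}{C{\left(729 \right)} - 2542826} = \frac{\frac{1236619054352}{698733604715} - 204851}{\frac{1604}{9} - 2542826} = - \frac{143135041040418113}{698733604715 \left(- \frac{22883830}{9}\right)} = \left(- \frac{143135041040418113}{698733604715}\right) \left(- \frac{9}{22883830}\right) = \frac{27408837646037511}{340206404799686350}$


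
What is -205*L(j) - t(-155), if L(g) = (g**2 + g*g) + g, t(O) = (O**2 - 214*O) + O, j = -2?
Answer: -58270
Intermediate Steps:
t(O) = O**2 - 213*O
L(g) = g + 2*g**2 (L(g) = (g**2 + g**2) + g = 2*g**2 + g = g + 2*g**2)
-205*L(j) - t(-155) = -(-410)*(1 + 2*(-2)) - (-155)*(-213 - 155) = -(-410)*(1 - 4) - (-155)*(-368) = -(-410)*(-3) - 1*57040 = -205*6 - 57040 = -1230 - 57040 = -58270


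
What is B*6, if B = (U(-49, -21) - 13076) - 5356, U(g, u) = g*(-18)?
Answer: -105300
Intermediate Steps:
U(g, u) = -18*g
B = -17550 (B = (-18*(-49) - 13076) - 5356 = (882 - 13076) - 5356 = -12194 - 5356 = -17550)
B*6 = -17550*6 = -105300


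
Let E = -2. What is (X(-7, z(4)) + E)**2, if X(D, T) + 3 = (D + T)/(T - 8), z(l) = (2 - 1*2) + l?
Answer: 289/16 ≈ 18.063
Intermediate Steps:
z(l) = l (z(l) = (2 - 2) + l = 0 + l = l)
X(D, T) = -3 + (D + T)/(-8 + T) (X(D, T) = -3 + (D + T)/(T - 8) = -3 + (D + T)/(-8 + T))
(X(-7, z(4)) + E)**2 = ((24 - 7 - 2*4)/(-8 + 4) - 2)**2 = ((24 - 7 - 8)/(-4) - 2)**2 = (-1/4*9 - 2)**2 = (-9/4 - 2)**2 = (-17/4)**2 = 289/16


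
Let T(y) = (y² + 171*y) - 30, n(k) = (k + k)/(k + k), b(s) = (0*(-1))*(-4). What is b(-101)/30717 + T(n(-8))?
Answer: 142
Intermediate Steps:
b(s) = 0 (b(s) = 0*(-4) = 0)
n(k) = 1 (n(k) = (2*k)/((2*k)) = (2*k)*(1/(2*k)) = 1)
T(y) = -30 + y² + 171*y
b(-101)/30717 + T(n(-8)) = 0/30717 + (-30 + 1² + 171*1) = 0*(1/30717) + (-30 + 1 + 171) = 0 + 142 = 142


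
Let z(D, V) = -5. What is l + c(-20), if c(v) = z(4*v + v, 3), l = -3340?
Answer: -3345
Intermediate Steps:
c(v) = -5
l + c(-20) = -3340 - 5 = -3345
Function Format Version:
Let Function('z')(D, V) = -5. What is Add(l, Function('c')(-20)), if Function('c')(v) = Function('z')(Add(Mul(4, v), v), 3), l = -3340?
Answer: -3345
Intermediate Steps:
Function('c')(v) = -5
Add(l, Function('c')(-20)) = Add(-3340, -5) = -3345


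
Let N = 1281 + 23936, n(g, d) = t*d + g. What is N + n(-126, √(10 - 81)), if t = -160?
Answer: 25091 - 160*I*√71 ≈ 25091.0 - 1348.2*I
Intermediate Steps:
n(g, d) = g - 160*d (n(g, d) = -160*d + g = g - 160*d)
N = 25217
N + n(-126, √(10 - 81)) = 25217 + (-126 - 160*√(10 - 81)) = 25217 + (-126 - 160*I*√71) = 25091 - 160*I*√71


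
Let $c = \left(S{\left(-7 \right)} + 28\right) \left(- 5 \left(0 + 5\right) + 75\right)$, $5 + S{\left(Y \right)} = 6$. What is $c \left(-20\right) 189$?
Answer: $-5481000$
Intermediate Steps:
$S{\left(Y \right)} = 1$ ($S{\left(Y \right)} = -5 + 6 = 1$)
$c = 1450$ ($c = \left(1 + 28\right) \left(- 5 \left(0 + 5\right) + 75\right) = 29 \left(\left(-5\right) 5 + 75\right) = 29 \left(-25 + 75\right) = 29 \cdot 50 = 1450$)
$c \left(-20\right) 189 = 1450 \left(-20\right) 189 = \left(-29000\right) 189 = -5481000$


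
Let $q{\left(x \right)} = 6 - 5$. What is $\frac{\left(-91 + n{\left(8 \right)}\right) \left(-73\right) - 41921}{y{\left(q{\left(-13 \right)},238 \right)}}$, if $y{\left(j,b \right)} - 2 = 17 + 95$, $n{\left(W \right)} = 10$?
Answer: $- \frac{18004}{57} \approx -315.86$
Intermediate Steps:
$q{\left(x \right)} = 1$ ($q{\left(x \right)} = 6 - 5 = 1$)
$y{\left(j,b \right)} = 114$ ($y{\left(j,b \right)} = 2 + \left(17 + 95\right) = 2 + 112 = 114$)
$\frac{\left(-91 + n{\left(8 \right)}\right) \left(-73\right) - 41921}{y{\left(q{\left(-13 \right)},238 \right)}} = \frac{\left(-91 + 10\right) \left(-73\right) - 41921}{114} = \left(\left(-81\right) \left(-73\right) - 41921\right) \frac{1}{114} = \left(5913 - 41921\right) \frac{1}{114} = \left(-36008\right) \frac{1}{114} = - \frac{18004}{57}$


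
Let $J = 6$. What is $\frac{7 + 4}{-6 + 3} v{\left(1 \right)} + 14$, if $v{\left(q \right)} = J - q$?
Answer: $- \frac{13}{3} \approx -4.3333$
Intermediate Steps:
$v{\left(q \right)} = 6 - q$
$\frac{7 + 4}{-6 + 3} v{\left(1 \right)} + 14 = \frac{7 + 4}{-6 + 3} \left(6 - 1\right) + 14 = \frac{11}{-3} \left(6 - 1\right) + 14 = 11 \left(- \frac{1}{3}\right) 5 + 14 = \left(- \frac{11}{3}\right) 5 + 14 = - \frac{55}{3} + 14 = - \frac{13}{3}$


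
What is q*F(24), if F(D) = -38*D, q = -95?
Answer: 86640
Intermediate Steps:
F(D) = -38*D (F(D) = -19*2*D = -38*D)
q*F(24) = -(-3610)*24 = -95*(-912) = 86640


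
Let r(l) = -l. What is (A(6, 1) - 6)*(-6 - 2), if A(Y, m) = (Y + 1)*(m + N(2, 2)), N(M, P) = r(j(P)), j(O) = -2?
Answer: -120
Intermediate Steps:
N(M, P) = 2 (N(M, P) = -1*(-2) = 2)
A(Y, m) = (1 + Y)*(2 + m) (A(Y, m) = (Y + 1)*(m + 2) = (1 + Y)*(2 + m))
(A(6, 1) - 6)*(-6 - 2) = ((2 + 1 + 2*6 + 6*1) - 6)*(-6 - 2) = ((2 + 1 + 12 + 6) - 6)*(-8) = (21 - 6)*(-8) = 15*(-8) = -120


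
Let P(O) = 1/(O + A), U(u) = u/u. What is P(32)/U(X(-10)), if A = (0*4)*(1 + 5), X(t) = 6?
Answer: 1/32 ≈ 0.031250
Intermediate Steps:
A = 0 (A = 0*6 = 0)
U(u) = 1
P(O) = 1/O (P(O) = 1/(O + 0) = 1/O)
P(32)/U(X(-10)) = 1/(32*1) = (1/32)*1 = 1/32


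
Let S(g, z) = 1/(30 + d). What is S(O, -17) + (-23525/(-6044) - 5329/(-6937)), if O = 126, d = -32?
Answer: 174437787/41927228 ≈ 4.1605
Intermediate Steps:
S(g, z) = -½ (S(g, z) = 1/(30 - 32) = 1/(-2) = -½)
S(O, -17) + (-23525/(-6044) - 5329/(-6937)) = -½ + (-23525/(-6044) - 5329/(-6937)) = -½ + (-23525*(-1/6044) - 5329*(-1/6937)) = -½ + (23525/6044 + 5329/6937) = -½ + 195401401/41927228 = 174437787/41927228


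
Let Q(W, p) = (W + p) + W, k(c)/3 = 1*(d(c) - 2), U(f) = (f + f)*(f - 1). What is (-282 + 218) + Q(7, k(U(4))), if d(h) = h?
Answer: 16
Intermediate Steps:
U(f) = 2*f*(-1 + f) (U(f) = (2*f)*(-1 + f) = 2*f*(-1 + f))
k(c) = -6 + 3*c (k(c) = 3*(1*(c - 2)) = 3*(1*(-2 + c)) = 3*(-2 + c) = -6 + 3*c)
Q(W, p) = p + 2*W
(-282 + 218) + Q(7, k(U(4))) = (-282 + 218) + ((-6 + 3*(2*4*(-1 + 4))) + 2*7) = -64 + ((-6 + 3*(2*4*3)) + 14) = -64 + ((-6 + 3*24) + 14) = -64 + ((-6 + 72) + 14) = -64 + (66 + 14) = -64 + 80 = 16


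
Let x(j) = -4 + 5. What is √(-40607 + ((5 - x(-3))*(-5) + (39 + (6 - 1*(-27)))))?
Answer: I*√40555 ≈ 201.38*I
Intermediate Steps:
x(j) = 1
√(-40607 + ((5 - x(-3))*(-5) + (39 + (6 - 1*(-27))))) = √(-40607 + ((5 - 1*1)*(-5) + (39 + (6 - 1*(-27))))) = √(-40607 + ((5 - 1)*(-5) + (39 + (6 + 27)))) = √(-40607 + (4*(-5) + (39 + 33))) = √(-40607 + (-20 + 72)) = √(-40607 + 52) = √(-40555) = I*√40555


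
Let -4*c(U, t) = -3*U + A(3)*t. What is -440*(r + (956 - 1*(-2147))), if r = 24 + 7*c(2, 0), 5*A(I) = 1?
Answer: -1380500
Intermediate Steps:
A(I) = ⅕ (A(I) = (⅕)*1 = ⅕)
c(U, t) = -t/20 + 3*U/4 (c(U, t) = -(-3*U + t/5)/4 = -t/20 + 3*U/4)
r = 69/2 (r = 24 + 7*(-1/20*0 + (¾)*2) = 24 + 7*(0 + 3/2) = 24 + 7*(3/2) = 24 + 21/2 = 69/2 ≈ 34.500)
-440*(r + (956 - 1*(-2147))) = -440*(69/2 + (956 - 1*(-2147))) = -440*(69/2 + (956 + 2147)) = -440*(69/2 + 3103) = -440*6275/2 = -1380500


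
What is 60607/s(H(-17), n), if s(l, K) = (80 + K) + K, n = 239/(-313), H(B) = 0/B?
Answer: 18969991/24562 ≈ 772.33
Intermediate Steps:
H(B) = 0
n = -239/313 (n = 239*(-1/313) = -239/313 ≈ -0.76358)
s(l, K) = 80 + 2*K
60607/s(H(-17), n) = 60607/(80 + 2*(-239/313)) = 60607/(80 - 478/313) = 60607/(24562/313) = 60607*(313/24562) = 18969991/24562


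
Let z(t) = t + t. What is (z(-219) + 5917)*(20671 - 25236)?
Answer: -25011635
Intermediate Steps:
z(t) = 2*t
(z(-219) + 5917)*(20671 - 25236) = (2*(-219) + 5917)*(20671 - 25236) = (-438 + 5917)*(-4565) = 5479*(-4565) = -25011635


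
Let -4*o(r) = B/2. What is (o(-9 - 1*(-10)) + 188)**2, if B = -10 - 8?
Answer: 579121/16 ≈ 36195.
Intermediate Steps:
B = -18
o(r) = 9/4 (o(r) = -(-9)/(2*2) = -1/4*(-9) = 9/4)
(o(-9 - 1*(-10)) + 188)**2 = (9/4 + 188)**2 = (761/4)**2 = 579121/16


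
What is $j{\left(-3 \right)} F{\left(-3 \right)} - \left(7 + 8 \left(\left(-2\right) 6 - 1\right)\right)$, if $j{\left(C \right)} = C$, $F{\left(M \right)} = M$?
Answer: $106$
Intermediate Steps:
$j{\left(-3 \right)} F{\left(-3 \right)} - \left(7 + 8 \left(\left(-2\right) 6 - 1\right)\right) = \left(-3\right) \left(-3\right) - \left(7 + 8 \left(\left(-2\right) 6 - 1\right)\right) = 9 - \left(7 + 8 \left(-12 - 1\right)\right) = 9 - -97 = 9 + \left(-7 + 104\right) = 9 + 97 = 106$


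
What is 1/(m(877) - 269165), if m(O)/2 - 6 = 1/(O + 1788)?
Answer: -2665/717292743 ≈ -3.7154e-6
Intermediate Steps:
m(O) = 12 + 2/(1788 + O) (m(O) = 12 + 2/(O + 1788) = 12 + 2/(1788 + O))
1/(m(877) - 269165) = 1/(2*(10729 + 6*877)/(1788 + 877) - 269165) = 1/(2*(10729 + 5262)/2665 - 269165) = 1/(2*(1/2665)*15991 - 269165) = 1/(31982/2665 - 269165) = 1/(-717292743/2665) = -2665/717292743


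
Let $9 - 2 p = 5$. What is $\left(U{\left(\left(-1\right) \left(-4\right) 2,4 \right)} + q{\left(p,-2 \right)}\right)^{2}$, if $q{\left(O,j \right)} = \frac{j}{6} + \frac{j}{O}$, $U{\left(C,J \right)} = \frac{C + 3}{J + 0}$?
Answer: $\frac{289}{144} \approx 2.0069$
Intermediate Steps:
$p = 2$ ($p = \frac{9}{2} - \frac{5}{2} = 2$)
$U{\left(C,J \right)} = \frac{3 + C}{J}$
$q{\left(O,j \right)} = \frac{j}{6} + \frac{j}{O}$ ($q{\left(O,j \right)} = j \frac{1}{6} + \frac{j}{O} = \frac{j}{6} + \frac{j}{O}$)
$\left(U{\left(\left(-1\right) \left(-4\right) 2,4 \right)} + q{\left(p,-2 \right)}\right)^{2} = \left(\frac{3 + \left(-1\right) \left(-4\right) 2}{4} + \left(\frac{1}{6} \left(-2\right) - \frac{2}{2}\right)\right)^{2} = \left(\frac{3 + 4 \cdot 2}{4} - \frac{4}{3}\right)^{2} = \left(\frac{3 + 8}{4} - \frac{4}{3}\right)^{2} = \left(\frac{1}{4} \cdot 11 - \frac{4}{3}\right)^{2} = \left(\frac{11}{4} - \frac{4}{3}\right)^{2} = \left(\frac{17}{12}\right)^{2} = \frac{289}{144}$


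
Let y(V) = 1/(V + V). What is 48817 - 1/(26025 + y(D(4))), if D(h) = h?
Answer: 10163748209/208201 ≈ 48817.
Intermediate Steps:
y(V) = 1/(2*V)
48817 - 1/(26025 + y(D(4))) = 48817 - 1/(26025 + (½)/4) = 48817 - 1/(26025 + (½)*(¼)) = 48817 - 1/(26025 + ⅛) = 48817 - 1/208201/8 = 48817 - 1*8/208201 = 48817 - 8/208201 = 10163748209/208201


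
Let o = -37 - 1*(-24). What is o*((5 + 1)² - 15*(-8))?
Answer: -2028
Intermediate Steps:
o = -13 (o = -37 + 24 = -13)
o*((5 + 1)² - 15*(-8)) = -13*((5 + 1)² - 15*(-8)) = -13*(6² + 120) = -13*(36 + 120) = -13*156 = -2028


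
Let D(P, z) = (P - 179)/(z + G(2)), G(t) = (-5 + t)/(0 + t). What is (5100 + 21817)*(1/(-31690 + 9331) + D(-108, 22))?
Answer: -8425747759/22359 ≈ -3.7684e+5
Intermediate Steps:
G(t) = (-5 + t)/t
D(P, z) = (-179 + P)/(-3/2 + z) (D(P, z) = (P - 179)/(z + (-5 + 2)/2) = (-179 + P)/(z + (½)*(-3)) = (-179 + P)/(z - 3/2) = (-179 + P)/(-3/2 + z))
(5100 + 21817)*(1/(-31690 + 9331) + D(-108, 22)) = (5100 + 21817)*(1/(-31690 + 9331) + 2*(-179 - 108)/(-3 + 2*22)) = 26917*(1/(-22359) + 2*(-287)/(-3 + 44)) = 26917*(-1/22359 + 2*(-287)/41) = 26917*(-1/22359 + 2*(1/41)*(-287)) = 26917*(-1/22359 - 14) = 26917*(-313027/22359) = -8425747759/22359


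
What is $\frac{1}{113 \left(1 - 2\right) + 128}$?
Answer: $\frac{1}{15} \approx 0.066667$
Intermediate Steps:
$\frac{1}{113 \left(1 - 2\right) + 128} = \frac{1}{113 \left(-1\right) + 128} = \frac{1}{-113 + 128} = \frac{1}{15}$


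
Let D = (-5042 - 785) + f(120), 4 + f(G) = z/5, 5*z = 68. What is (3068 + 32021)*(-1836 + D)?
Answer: -6723298023/25 ≈ -2.6893e+8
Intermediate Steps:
z = 68/5 (z = (⅕)*68 = 68/5 ≈ 13.600)
f(G) = -32/25 (f(G) = -4 + (68/5)/5 = -4 + (68/5)*(⅕) = -4 + 68/25 = -32/25)
D = -145707/25 (D = (-5042 - 785) - 32/25 = -5827 - 32/25 = -145707/25 ≈ -5828.3)
(3068 + 32021)*(-1836 + D) = (3068 + 32021)*(-1836 - 145707/25) = 35089*(-191607/25) = -6723298023/25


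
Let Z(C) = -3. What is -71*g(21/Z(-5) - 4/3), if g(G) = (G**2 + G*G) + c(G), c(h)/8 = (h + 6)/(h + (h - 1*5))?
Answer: -5804534/585 ≈ -9922.3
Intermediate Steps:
c(h) = 8*(6 + h)/(-5 + 2*h) (c(h) = 8*((h + 6)/(h + (h - 1*5))) = 8*((6 + h)/(h + (h - 5))) = 8*((6 + h)/(h + (-5 + h))) = 8*((6 + h)/(-5 + 2*h)) = 8*(6 + h)/(-5 + 2*h))
g(G) = 2*G**2 + 8*(6 + G)/(-5 + 2*G) (g(G) = (G**2 + G*G) + 8*(6 + G)/(-5 + 2*G) = (G**2 + G**2) + 8*(6 + G)/(-5 + 2*G) = 2*G**2 + 8*(6 + G)/(-5 + 2*G))
-71*g(21/Z(-5) - 4/3) = -142*(24 + 4*(21/(-3) - 4/3) + (21/(-3) - 4/3)**2*(-5 + 2*(21/(-3) - 4/3)))/(-5 + 2*(21/(-3) - 4/3)) = -142*(24 + 4*(21*(-1/3) - 4*1/3) + (21*(-1/3) - 4*1/3)**2*(-5 + 2*(21*(-1/3) - 4*1/3)))/(-5 + 2*(21*(-1/3) - 4*1/3)) = -142*(24 + 4*(-7 - 4/3) + (-7 - 4/3)**2*(-5 + 2*(-7 - 4/3)))/(-5 + 2*(-7 - 4/3)) = -142*(24 + 4*(-25/3) + (-25/3)**2*(-5 + 2*(-25/3)))/(-5 + 2*(-25/3)) = -142*(24 - 100/3 + 625*(-5 - 50/3)/9)/(-5 - 50/3) = -142*(24 - 100/3 + (625/9)*(-65/3))/(-65/3) = -142*(-3)*(24 - 100/3 - 40625/27)/65 = -142*(-3)*(-40877)/(65*27) = -71*81754/585 = -5804534/585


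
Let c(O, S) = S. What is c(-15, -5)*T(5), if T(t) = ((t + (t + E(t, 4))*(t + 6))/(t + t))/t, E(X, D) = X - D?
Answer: -71/10 ≈ -7.1000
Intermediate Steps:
T(t) = (t + (-4 + 2*t)*(6 + t))/(2*t**2) (T(t) = ((t + (t + (t - 1*4))*(t + 6))/(t + t))/t = ((t + (t + (t - 4))*(6 + t))/((2*t)))/t = ((t + (t + (-4 + t))*(6 + t))*(1/(2*t)))/t = ((t + (-4 + 2*t)*(6 + t))*(1/(2*t)))/t = ((t + (-4 + 2*t)*(6 + t))/(2*t))/t = (t + (-4 + 2*t)*(6 + t))/(2*t**2))
c(-15, -5)*T(5) = -5*(1 - 12/5**2 + (9/2)/5) = -5*(1 - 12*1/25 + (9/2)*(1/5)) = -5*(1 - 12/25 + 9/10) = -5*71/50 = -71/10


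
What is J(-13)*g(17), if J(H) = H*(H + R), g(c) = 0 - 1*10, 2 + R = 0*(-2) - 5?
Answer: -2600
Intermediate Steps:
R = -7 (R = -2 + (0*(-2) - 5) = -2 + (0 - 5) = -2 - 5 = -7)
g(c) = -10 (g(c) = 0 - 10 = -10)
J(H) = H*(-7 + H) (J(H) = H*(H - 7) = H*(-7 + H))
J(-13)*g(17) = -13*(-7 - 13)*(-10) = -13*(-20)*(-10) = 260*(-10) = -2600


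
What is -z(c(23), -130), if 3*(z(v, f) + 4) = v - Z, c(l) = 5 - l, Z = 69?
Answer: 33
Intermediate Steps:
z(v, f) = -27 + v/3 (z(v, f) = -4 + (v - 1*69)/3 = -4 + (v - 69)/3 = -4 + (-69 + v)/3 = -4 + (-23 + v/3) = -27 + v/3)
-z(c(23), -130) = -(-27 + (5 - 1*23)/3) = -(-27 + (5 - 23)/3) = -(-27 + (⅓)*(-18)) = -(-27 - 6) = -1*(-33) = 33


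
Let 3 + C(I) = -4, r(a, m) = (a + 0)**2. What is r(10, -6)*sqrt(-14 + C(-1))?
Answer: 100*I*sqrt(21) ≈ 458.26*I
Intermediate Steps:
r(a, m) = a**2
C(I) = -7 (C(I) = -3 - 4 = -7)
r(10, -6)*sqrt(-14 + C(-1)) = 10**2*sqrt(-14 - 7) = 100*sqrt(-21) = 100*(I*sqrt(21)) = 100*I*sqrt(21)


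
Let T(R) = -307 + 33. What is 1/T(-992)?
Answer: -1/274 ≈ -0.0036496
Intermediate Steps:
T(R) = -274
1/T(-992) = 1/(-274) = -1/274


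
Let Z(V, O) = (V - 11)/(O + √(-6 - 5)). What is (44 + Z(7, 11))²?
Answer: 8*(-13069*I + 2640*√11)/(11*(√11 - 5*I)) ≈ 1906.8 + 8.7773*I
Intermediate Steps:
Z(V, O) = (-11 + V)/(O + I*√11) (Z(V, O) = (-11 + V)/(O + √(-11)) = (-11 + V)/(O + I*√11))
(44 + Z(7, 11))² = (44 + (-11 + 7)/(11 + I*√11))² = (44 - 4/(11 + I*√11))²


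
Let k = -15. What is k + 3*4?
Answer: -3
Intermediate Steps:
k + 3*4 = -15 + 3*4 = -15 + 12 = -3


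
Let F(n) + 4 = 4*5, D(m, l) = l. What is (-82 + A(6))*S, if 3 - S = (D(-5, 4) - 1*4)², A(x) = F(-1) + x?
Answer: -180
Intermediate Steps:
F(n) = 16 (F(n) = -4 + 4*5 = -4 + 20 = 16)
A(x) = 16 + x
S = 3 (S = 3 - (4 - 1*4)² = 3 - (4 - 4)² = 3 - 1*0² = 3 - 1*0 = 3 + 0 = 3)
(-82 + A(6))*S = (-82 + (16 + 6))*3 = (-82 + 22)*3 = -60*3 = -180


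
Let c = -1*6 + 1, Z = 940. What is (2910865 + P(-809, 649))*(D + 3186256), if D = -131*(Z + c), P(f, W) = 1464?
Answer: 8922709132659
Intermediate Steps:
c = -5 (c = -6 + 1 = -5)
D = -122485 (D = -131*(940 - 5) = -131*935 = -122485)
(2910865 + P(-809, 649))*(D + 3186256) = (2910865 + 1464)*(-122485 + 3186256) = 2912329*3063771 = 8922709132659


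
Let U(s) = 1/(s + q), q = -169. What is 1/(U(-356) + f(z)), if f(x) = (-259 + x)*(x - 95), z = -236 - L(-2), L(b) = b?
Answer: 525/85153424 ≈ 6.1653e-6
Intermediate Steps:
U(s) = 1/(-169 + s) (U(s) = 1/(s - 169) = 1/(-169 + s))
z = -234 (z = -236 - 1*(-2) = -236 + 2 = -234)
f(x) = (-259 + x)*(-95 + x)
1/(U(-356) + f(z)) = 1/(1/(-169 - 356) + (24605 + (-234)**2 - 354*(-234))) = 1/(1/(-525) + (24605 + 54756 + 82836)) = 1/(-1/525 + 162197) = 1/(85153424/525) = 525/85153424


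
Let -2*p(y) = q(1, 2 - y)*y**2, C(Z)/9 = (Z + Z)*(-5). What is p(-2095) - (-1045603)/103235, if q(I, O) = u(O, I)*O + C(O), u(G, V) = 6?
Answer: 39906417111740353/103235 ≈ 3.8656e+11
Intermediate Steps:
C(Z) = -90*Z (C(Z) = 9*((Z + Z)*(-5)) = 9*((2*Z)*(-5)) = 9*(-10*Z) = -90*Z)
q(I, O) = -84*O (q(I, O) = 6*O - 90*O = -84*O)
p(y) = -y**2*(-168 + 84*y)/2 (p(y) = -(-84*(2 - y))*y**2/2 = -(-168 + 84*y)*y**2/2 = -y**2*(-168 + 84*y)/2)
p(-2095) - (-1045603)/103235 = 42*(-2095)**2*(2 - 1*(-2095)) - (-1045603)/103235 = 42*4389025*(2 + 2095) - (-1045603)/103235 = 42*4389025*2097 - 1*(-1045603/103235) = 386558987850 + 1045603/103235 = 39906417111740353/103235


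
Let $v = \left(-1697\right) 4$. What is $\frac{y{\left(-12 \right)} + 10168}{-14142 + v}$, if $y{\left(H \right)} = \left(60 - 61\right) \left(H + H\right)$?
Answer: $- \frac{56}{115} \approx -0.48696$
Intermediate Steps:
$v = -6788$
$y{\left(H \right)} = - 2 H$
$\frac{y{\left(-12 \right)} + 10168}{-14142 + v} = \frac{\left(-2\right) \left(-12\right) + 10168}{-14142 - 6788} = \frac{24 + 10168}{-20930} = 10192 \left(- \frac{1}{20930}\right) = - \frac{56}{115}$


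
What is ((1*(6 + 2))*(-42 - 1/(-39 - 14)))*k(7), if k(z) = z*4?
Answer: -498400/53 ≈ -9403.8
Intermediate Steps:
k(z) = 4*z
((1*(6 + 2))*(-42 - 1/(-39 - 14)))*k(7) = ((1*(6 + 2))*(-42 - 1/(-39 - 14)))*(4*7) = ((1*8)*(-42 - 1/(-53)))*28 = (8*(-42 - 1*(-1/53)))*28 = (8*(-42 + 1/53))*28 = (8*(-2225/53))*28 = -17800/53*28 = -498400/53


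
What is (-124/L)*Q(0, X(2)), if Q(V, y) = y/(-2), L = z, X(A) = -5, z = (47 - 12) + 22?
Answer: -310/57 ≈ -5.4386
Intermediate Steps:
z = 57 (z = 35 + 22 = 57)
L = 57
Q(V, y) = -y/2 (Q(V, y) = y*(-½) = -y/2)
(-124/L)*Q(0, X(2)) = (-124/57)*(-½*(-5)) = -124*1/57*(5/2) = -124/57*5/2 = -310/57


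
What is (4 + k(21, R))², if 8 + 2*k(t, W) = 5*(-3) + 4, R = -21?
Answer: 121/4 ≈ 30.250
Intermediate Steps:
k(t, W) = -19/2 (k(t, W) = -4 + (5*(-3) + 4)/2 = -4 + (-15 + 4)/2 = -4 + (½)*(-11) = -4 - 11/2 = -19/2)
(4 + k(21, R))² = (4 - 19/2)² = (-11/2)² = 121/4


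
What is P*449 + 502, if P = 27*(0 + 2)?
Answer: 24748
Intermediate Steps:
P = 54 (P = 27*2 = 54)
P*449 + 502 = 54*449 + 502 = 24246 + 502 = 24748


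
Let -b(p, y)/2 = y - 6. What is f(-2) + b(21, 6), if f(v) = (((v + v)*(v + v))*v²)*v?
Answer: -128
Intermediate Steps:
b(p, y) = 12 - 2*y (b(p, y) = -2*(y - 6) = -2*(-6 + y) = 12 - 2*y)
f(v) = 4*v⁵ (f(v) = (((2*v)*(2*v))*v²)*v = ((4*v²)*v²)*v = (4*v⁴)*v = 4*v⁵)
f(-2) + b(21, 6) = 4*(-2)⁵ + (12 - 2*6) = 4*(-32) + (12 - 12) = -128 + 0 = -128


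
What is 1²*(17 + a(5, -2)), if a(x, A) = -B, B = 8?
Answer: 9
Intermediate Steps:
a(x, A) = -8 (a(x, A) = -1*8 = -8)
1²*(17 + a(5, -2)) = 1²*(17 - 8) = 1*9 = 9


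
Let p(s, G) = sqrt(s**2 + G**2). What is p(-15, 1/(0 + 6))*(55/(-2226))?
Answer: -55*sqrt(8101)/13356 ≈ -0.37064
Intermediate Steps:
p(s, G) = sqrt(G**2 + s**2)
p(-15, 1/(0 + 6))*(55/(-2226)) = sqrt((1/(0 + 6))**2 + (-15)**2)*(55/(-2226)) = sqrt((1/6)**2 + 225)*(55*(-1/2226)) = sqrt((1/6)**2 + 225)*(-55/2226) = sqrt(1/36 + 225)*(-55/2226) = sqrt(8101/36)*(-55/2226) = (sqrt(8101)/6)*(-55/2226) = -55*sqrt(8101)/13356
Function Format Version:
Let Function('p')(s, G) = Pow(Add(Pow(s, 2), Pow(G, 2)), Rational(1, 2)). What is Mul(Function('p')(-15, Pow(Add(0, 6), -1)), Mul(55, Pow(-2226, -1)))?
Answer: Mul(Rational(-55, 13356), Pow(8101, Rational(1, 2))) ≈ -0.37064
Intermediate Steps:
Function('p')(s, G) = Pow(Add(Pow(G, 2), Pow(s, 2)), Rational(1, 2))
Mul(Function('p')(-15, Pow(Add(0, 6), -1)), Mul(55, Pow(-2226, -1))) = Mul(Pow(Add(Pow(Pow(Add(0, 6), -1), 2), Pow(-15, 2)), Rational(1, 2)), Mul(55, Pow(-2226, -1))) = Mul(Pow(Add(Pow(Pow(6, -1), 2), 225), Rational(1, 2)), Mul(55, Rational(-1, 2226))) = Mul(Pow(Add(Pow(Rational(1, 6), 2), 225), Rational(1, 2)), Rational(-55, 2226)) = Mul(Pow(Add(Rational(1, 36), 225), Rational(1, 2)), Rational(-55, 2226)) = Mul(Pow(Rational(8101, 36), Rational(1, 2)), Rational(-55, 2226)) = Mul(Mul(Rational(1, 6), Pow(8101, Rational(1, 2))), Rational(-55, 2226)) = Mul(Rational(-55, 13356), Pow(8101, Rational(1, 2)))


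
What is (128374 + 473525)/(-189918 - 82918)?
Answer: -601899/272836 ≈ -2.2061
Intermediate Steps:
(128374 + 473525)/(-189918 - 82918) = 601899/(-272836) = 601899*(-1/272836) = -601899/272836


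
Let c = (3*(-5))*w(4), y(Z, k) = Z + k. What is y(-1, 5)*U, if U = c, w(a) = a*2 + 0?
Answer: -480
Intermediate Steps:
w(a) = 2*a (w(a) = 2*a + 0 = 2*a)
c = -120 (c = (3*(-5))*(2*4) = -15*8 = -120)
U = -120
y(-1, 5)*U = (-1 + 5)*(-120) = 4*(-120) = -480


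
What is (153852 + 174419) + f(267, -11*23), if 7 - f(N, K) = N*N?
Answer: 256989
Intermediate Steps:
f(N, K) = 7 - N² (f(N, K) = 7 - N*N = 7 - N²)
(153852 + 174419) + f(267, -11*23) = (153852 + 174419) + (7 - 1*267²) = 328271 + (7 - 1*71289) = 328271 + (7 - 71289) = 328271 - 71282 = 256989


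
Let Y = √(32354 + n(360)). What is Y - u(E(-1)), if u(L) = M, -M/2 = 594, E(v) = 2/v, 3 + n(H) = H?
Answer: 1188 + √32711 ≈ 1368.9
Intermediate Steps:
n(H) = -3 + H
M = -1188 (M = -2*594 = -1188)
Y = √32711 (Y = √(32354 + (-3 + 360)) = √(32354 + 357) = √32711 ≈ 180.86)
u(L) = -1188
Y - u(E(-1)) = √32711 - 1*(-1188) = √32711 + 1188 = 1188 + √32711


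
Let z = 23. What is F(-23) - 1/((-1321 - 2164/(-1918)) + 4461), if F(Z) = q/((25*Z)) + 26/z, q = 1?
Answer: 1954458533/1732096650 ≈ 1.1284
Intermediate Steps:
F(Z) = 26/23 + 1/(25*Z) (F(Z) = 1/(25*Z) + 26/23 = 26/23 + 1/(25*Z))
F(-23) - 1/((-1321 - 2164/(-1918)) + 4461) = (1/575)*(23 + 650*(-23))/(-23) - 1/((-1321 - 2164/(-1918)) + 4461) = (1/575)*(-1/23)*(23 - 14950) - 1/((-1321 - 2164*(-1)/1918) + 4461) = (1/575)*(-1/23)*(-14927) - 1/((-1321 - 1*(-1082/959)) + 4461) = 649/575 - 1/((-1321 + 1082/959) + 4461) = 649/575 - 1/(-1265757/959 + 4461) = 649/575 - 1/3012342/959 = 649/575 - 1*959/3012342 = 649/575 - 959/3012342 = 1954458533/1732096650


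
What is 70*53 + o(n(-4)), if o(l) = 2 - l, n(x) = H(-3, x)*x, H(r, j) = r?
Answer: 3700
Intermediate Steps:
n(x) = -3*x
70*53 + o(n(-4)) = 70*53 + (2 - (-3)*(-4)) = 3710 + (2 - 1*12) = 3710 + (2 - 12) = 3710 - 10 = 3700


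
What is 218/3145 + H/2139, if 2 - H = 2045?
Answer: -1986311/2242385 ≈ -0.88580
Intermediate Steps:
H = -2043 (H = 2 - 1*2045 = 2 - 2045 = -2043)
218/3145 + H/2139 = 218/3145 - 2043/2139 = 218*(1/3145) - 2043*1/2139 = 218/3145 - 681/713 = -1986311/2242385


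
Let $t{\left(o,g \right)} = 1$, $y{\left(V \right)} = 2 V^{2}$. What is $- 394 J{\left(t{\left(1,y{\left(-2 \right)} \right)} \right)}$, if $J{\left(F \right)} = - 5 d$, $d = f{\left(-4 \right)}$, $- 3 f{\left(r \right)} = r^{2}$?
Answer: $- \frac{31520}{3} \approx -10507.0$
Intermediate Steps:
$f{\left(r \right)} = - \frac{r^{2}}{3}$
$d = - \frac{16}{3}$ ($d = - \frac{\left(-4\right)^{2}}{3} = \left(- \frac{1}{3}\right) 16 = - \frac{16}{3} \approx -5.3333$)
$J{\left(F \right)} = \frac{80}{3}$ ($J{\left(F \right)} = \left(-5\right) \left(- \frac{16}{3}\right) = \frac{80}{3}$)
$- 394 J{\left(t{\left(1,y{\left(-2 \right)} \right)} \right)} = \left(-394\right) \frac{80}{3} = - \frac{31520}{3}$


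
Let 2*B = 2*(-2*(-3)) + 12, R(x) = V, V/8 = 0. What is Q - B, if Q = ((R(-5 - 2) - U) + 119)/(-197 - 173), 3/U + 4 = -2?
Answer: -9119/740 ≈ -12.323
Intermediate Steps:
V = 0 (V = 8*0 = 0)
R(x) = 0
U = -1/2 (U = 3/(-4 - 2) = 3/(-6) = 3*(-1/6) = -1/2 ≈ -0.50000)
Q = -239/740 (Q = ((0 - 1*(-1/2)) + 119)/(-197 - 173) = ((0 + 1/2) + 119)/(-370) = (1/2 + 119)*(-1/370) = (239/2)*(-1/370) = -239/740 ≈ -0.32297)
B = 12 (B = (2*(-2*(-3)) + 12)/2 = (2*6 + 12)/2 = (12 + 12)/2 = (1/2)*24 = 12)
Q - B = -239/740 - 1*12 = -239/740 - 12 = -9119/740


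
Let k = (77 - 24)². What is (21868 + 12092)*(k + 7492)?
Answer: 349821960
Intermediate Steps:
k = 2809 (k = 53² = 2809)
(21868 + 12092)*(k + 7492) = (21868 + 12092)*(2809 + 7492) = 33960*10301 = 349821960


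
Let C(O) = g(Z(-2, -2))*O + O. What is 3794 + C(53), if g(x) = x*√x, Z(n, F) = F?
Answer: 3847 - 106*I*√2 ≈ 3847.0 - 149.91*I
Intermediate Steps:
g(x) = x^(3/2)
C(O) = O - 2*I*O*√2 (C(O) = (-2)^(3/2)*O + O = (-2*I*√2)*O + O = -2*I*O*√2 + O = O - 2*I*O*√2)
3794 + C(53) = 3794 + 53*(1 - 2*I*√2) = 3794 + (53 - 106*I*√2) = 3847 - 106*I*√2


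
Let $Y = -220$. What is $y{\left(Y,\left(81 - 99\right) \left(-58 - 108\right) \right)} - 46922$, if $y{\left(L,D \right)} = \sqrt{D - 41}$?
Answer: $-46922 + \sqrt{2947} \approx -46868.0$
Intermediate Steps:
$y{\left(L,D \right)} = \sqrt{-41 + D}$
$y{\left(Y,\left(81 - 99\right) \left(-58 - 108\right) \right)} - 46922 = \sqrt{-41 + \left(81 - 99\right) \left(-58 - 108\right)} - 46922 = \sqrt{-41 - -2988} - 46922 = \sqrt{-41 + 2988} - 46922 = \sqrt{2947} - 46922 = -46922 + \sqrt{2947}$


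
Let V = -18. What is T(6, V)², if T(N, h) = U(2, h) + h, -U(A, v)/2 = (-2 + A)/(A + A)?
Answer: 324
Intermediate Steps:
U(A, v) = -(-2 + A)/A (U(A, v) = -2*(-2 + A)/(A + A) = -2*(-2 + A)/(2*A) = -2*(-2 + A)*1/(2*A) = -(-2 + A)/A)
T(N, h) = h (T(N, h) = (2 - 1*2)/2 + h = (2 - 2)/2 + h = (½)*0 + h = 0 + h = h)
T(6, V)² = (-18)² = 324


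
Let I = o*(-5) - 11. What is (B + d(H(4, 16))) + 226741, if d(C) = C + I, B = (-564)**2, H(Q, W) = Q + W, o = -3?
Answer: 544861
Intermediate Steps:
I = 4 (I = -3*(-5) - 11 = 15 - 11 = 4)
B = 318096
d(C) = 4 + C (d(C) = C + 4 = 4 + C)
(B + d(H(4, 16))) + 226741 = (318096 + (4 + (4 + 16))) + 226741 = (318096 + (4 + 20)) + 226741 = (318096 + 24) + 226741 = 318120 + 226741 = 544861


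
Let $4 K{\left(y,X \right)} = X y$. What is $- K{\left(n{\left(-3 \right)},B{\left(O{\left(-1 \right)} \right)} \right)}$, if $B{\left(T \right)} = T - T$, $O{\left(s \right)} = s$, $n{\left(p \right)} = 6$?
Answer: $0$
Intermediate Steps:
$B{\left(T \right)} = 0$
$K{\left(y,X \right)} = \frac{X y}{4}$
$- K{\left(n{\left(-3 \right)},B{\left(O{\left(-1 \right)} \right)} \right)} = - \frac{0 \cdot 6}{4} = \left(-1\right) 0 = 0$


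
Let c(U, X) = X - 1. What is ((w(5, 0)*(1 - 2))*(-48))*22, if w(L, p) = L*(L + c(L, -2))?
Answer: 10560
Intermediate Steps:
c(U, X) = -1 + X
w(L, p) = L*(-3 + L) (w(L, p) = L*(L + (-1 - 2)) = L*(L - 3) = L*(-3 + L))
((w(5, 0)*(1 - 2))*(-48))*22 = (((5*(-3 + 5))*(1 - 2))*(-48))*22 = (((5*2)*(-1))*(-48))*22 = ((10*(-1))*(-48))*22 = -10*(-48)*22 = 480*22 = 10560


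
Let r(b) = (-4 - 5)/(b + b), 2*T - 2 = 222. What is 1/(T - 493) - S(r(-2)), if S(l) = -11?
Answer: 4190/381 ≈ 10.997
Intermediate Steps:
T = 112 (T = 1 + (½)*222 = 1 + 111 = 112)
r(b) = -9/(2*b) (r(b) = -9*1/(2*b) = -9/(2*b))
1/(T - 493) - S(r(-2)) = 1/(112 - 493) - 1*(-11) = 1/(-381) + 11 = -1/381 + 11 = 4190/381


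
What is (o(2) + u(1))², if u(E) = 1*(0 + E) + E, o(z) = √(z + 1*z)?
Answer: 16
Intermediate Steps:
o(z) = √2*√z (o(z) = √(z + z) = √(2*z) = √2*√z)
u(E) = 2*E (u(E) = 1*E + E = E + E = 2*E)
(o(2) + u(1))² = (√2*√2 + 2*1)² = (2 + 2)² = 4² = 16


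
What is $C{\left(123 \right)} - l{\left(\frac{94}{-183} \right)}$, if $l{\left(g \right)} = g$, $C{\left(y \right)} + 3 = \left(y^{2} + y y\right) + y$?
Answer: $\frac{5559268}{183} \approx 30379.0$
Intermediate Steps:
$C{\left(y \right)} = -3 + y + 2 y^{2}$ ($C{\left(y \right)} = -3 + \left(\left(y^{2} + y y\right) + y\right) = -3 + \left(\left(y^{2} + y^{2}\right) + y\right) = -3 + \left(2 y^{2} + y\right) = -3 + \left(y + 2 y^{2}\right) = -3 + y + 2 y^{2}$)
$C{\left(123 \right)} - l{\left(\frac{94}{-183} \right)} = \left(-3 + 123 + 2 \cdot 123^{2}\right) - \frac{94}{-183} = \left(-3 + 123 + 2 \cdot 15129\right) - 94 \left(- \frac{1}{183}\right) = \left(-3 + 123 + 30258\right) - - \frac{94}{183} = 30378 + \frac{94}{183} = \frac{5559268}{183}$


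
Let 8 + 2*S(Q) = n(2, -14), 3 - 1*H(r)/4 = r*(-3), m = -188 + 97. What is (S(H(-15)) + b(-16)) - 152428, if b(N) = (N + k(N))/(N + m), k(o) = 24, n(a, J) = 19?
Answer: -32618431/214 ≈ -1.5242e+5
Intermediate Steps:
m = -91
H(r) = 12 + 12*r (H(r) = 12 - 4*r*(-3) = 12 - (-12)*r = 12 + 12*r)
S(Q) = 11/2 (S(Q) = -4 + (½)*19 = -4 + 19/2 = 11/2)
b(N) = (24 + N)/(-91 + N) (b(N) = (N + 24)/(N - 91) = (24 + N)/(-91 + N))
(S(H(-15)) + b(-16)) - 152428 = (11/2 + (24 - 16)/(-91 - 16)) - 152428 = (11/2 + 8/(-107)) - 152428 = (11/2 - 1/107*8) - 152428 = (11/2 - 8/107) - 152428 = 1161/214 - 152428 = -32618431/214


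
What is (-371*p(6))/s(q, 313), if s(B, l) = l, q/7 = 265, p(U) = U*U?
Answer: -13356/313 ≈ -42.671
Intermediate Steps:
p(U) = U²
q = 1855 (q = 7*265 = 1855)
(-371*p(6))/s(q, 313) = -371*6²/313 = -371*36*(1/313) = -13356*1/313 = -13356/313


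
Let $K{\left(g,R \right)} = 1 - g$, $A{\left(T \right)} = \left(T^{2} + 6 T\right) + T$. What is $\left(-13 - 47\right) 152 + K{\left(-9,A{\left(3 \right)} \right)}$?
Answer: $-9110$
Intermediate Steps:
$A{\left(T \right)} = T^{2} + 7 T$
$\left(-13 - 47\right) 152 + K{\left(-9,A{\left(3 \right)} \right)} = \left(-13 - 47\right) 152 + \left(1 - -9\right) = \left(-60\right) 152 + \left(1 + 9\right) = -9120 + 10 = -9110$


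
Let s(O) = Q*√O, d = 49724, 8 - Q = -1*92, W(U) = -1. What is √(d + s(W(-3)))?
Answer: 2*√(12431 + 25*I) ≈ 222.99 + 0.22423*I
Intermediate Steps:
Q = 100 (Q = 8 - (-1)*92 = 8 - 1*(-92) = 8 + 92 = 100)
s(O) = 100*√O
√(d + s(W(-3))) = √(49724 + 100*√(-1)) = √(49724 + 100*I)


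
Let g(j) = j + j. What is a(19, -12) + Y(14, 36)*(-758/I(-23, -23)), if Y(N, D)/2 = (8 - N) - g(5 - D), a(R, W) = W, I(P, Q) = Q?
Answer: 84620/23 ≈ 3679.1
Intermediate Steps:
g(j) = 2*j
Y(N, D) = -4 - 2*N + 4*D (Y(N, D) = 2*((8 - N) - 2*(5 - D)) = 2*((8 - N) - (10 - 2*D)) = 2*((8 - N) + (-10 + 2*D)) = 2*(-2 - N + 2*D) = -4 - 2*N + 4*D)
a(19, -12) + Y(14, 36)*(-758/I(-23, -23)) = -12 + (-4 - 2*14 + 4*36)*(-758/(-23)) = -12 + (-4 - 28 + 144)*(-758*(-1/23)) = -12 + 112*(758/23) = -12 + 84896/23 = 84620/23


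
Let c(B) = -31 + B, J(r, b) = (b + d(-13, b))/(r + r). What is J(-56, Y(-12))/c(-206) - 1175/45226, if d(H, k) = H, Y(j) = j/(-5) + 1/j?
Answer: -950170933/36014368320 ≈ -0.026383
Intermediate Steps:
Y(j) = 1/j - j/5 (Y(j) = j*(-1/5) + 1/j = -j/5 + 1/j = 1/j - j/5)
J(r, b) = (-13 + b)/(2*r) (J(r, b) = (b - 13)/(r + r) = (-13 + b)/((2*r)) = (-13 + b)*(1/(2*r)) = (-13 + b)/(2*r))
J(-56, Y(-12))/c(-206) - 1175/45226 = ((1/2)*(-13 + (1/(-12) - 1/5*(-12)))/(-56))/(-31 - 206) - 1175/45226 = ((1/2)*(-1/56)*(-13 + (-1/12 + 12/5)))/(-237) - 1175*1/45226 = ((1/2)*(-1/56)*(-13 + 139/60))*(-1/237) - 1175/45226 = ((1/2)*(-1/56)*(-641/60))*(-1/237) - 1175/45226 = (641/6720)*(-1/237) - 1175/45226 = -641/1592640 - 1175/45226 = -950170933/36014368320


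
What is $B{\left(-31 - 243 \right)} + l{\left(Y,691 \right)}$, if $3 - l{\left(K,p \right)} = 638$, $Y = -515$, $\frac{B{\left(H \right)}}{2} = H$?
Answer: $-1183$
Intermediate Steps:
$B{\left(H \right)} = 2 H$
$l{\left(K,p \right)} = -635$ ($l{\left(K,p \right)} = 3 - 638 = -635$)
$B{\left(-31 - 243 \right)} + l{\left(Y,691 \right)} = 2 \left(-31 - 243\right) - 635 = 2 \left(-274\right) - 635 = -548 - 635 = -1183$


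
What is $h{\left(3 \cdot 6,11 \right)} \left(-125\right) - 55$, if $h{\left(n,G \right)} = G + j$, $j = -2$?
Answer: $-1180$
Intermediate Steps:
$h{\left(n,G \right)} = -2 + G$ ($h{\left(n,G \right)} = G - 2 = -2 + G$)
$h{\left(3 \cdot 6,11 \right)} \left(-125\right) - 55 = \left(-2 + 11\right) \left(-125\right) - 55 = 9 \left(-125\right) - 55 = -1125 - 55 = -1180$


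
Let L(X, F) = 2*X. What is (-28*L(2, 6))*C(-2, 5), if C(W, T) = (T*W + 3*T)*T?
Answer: -2800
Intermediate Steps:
C(W, T) = T*(3*T + T*W) (C(W, T) = (3*T + T*W)*T = T*(3*T + T*W))
(-28*L(2, 6))*C(-2, 5) = (-56*2)*(5²*(3 - 2)) = (-28*4)*(25*1) = -112*25 = -2800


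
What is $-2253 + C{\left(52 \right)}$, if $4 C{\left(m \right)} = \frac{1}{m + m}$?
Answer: $- \frac{937247}{416} \approx -2253.0$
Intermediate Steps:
$C{\left(m \right)} = \frac{1}{8 m}$ ($C{\left(m \right)} = \frac{1}{4 \left(m + m\right)} = \frac{1}{4 \cdot 2 m} = \frac{\frac{1}{2} \frac{1}{m}}{4} = \frac{1}{8 m}$)
$-2253 + C{\left(52 \right)} = -2253 + \frac{1}{8 \cdot 52} = -2253 + \frac{1}{8} \cdot \frac{1}{52} = -2253 + \frac{1}{416} = - \frac{937247}{416}$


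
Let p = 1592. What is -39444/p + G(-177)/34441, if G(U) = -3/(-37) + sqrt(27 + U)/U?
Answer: -12566038743/507178166 - 5*I*sqrt(6)/6096057 ≈ -24.776 - 2.0091e-6*I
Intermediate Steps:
G(U) = 3/37 + sqrt(27 + U)/U (G(U) = -3*(-1/37) + sqrt(27 + U)/U = 3/37 + sqrt(27 + U)/U)
-39444/p + G(-177)/34441 = -39444/1592 + (3/37 + sqrt(27 - 177)/(-177))/34441 = -39444*1/1592 + (3/37 - 5*I*sqrt(6)/177)*(1/34441) = -9861/398 + (3/37 - 5*I*sqrt(6)/177)*(1/34441) = -9861/398 + (3/1274317 - 5*I*sqrt(6)/6096057) = -12566038743/507178166 - 5*I*sqrt(6)/6096057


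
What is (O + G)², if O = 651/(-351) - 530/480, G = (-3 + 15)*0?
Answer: 30680521/3504384 ≈ 8.7549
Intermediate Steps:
G = 0 (G = 12*0 = 0)
O = -5539/1872 (O = 651*(-1/351) - 530*1/480 = -217/117 - 53/48 = -5539/1872 ≈ -2.9589)
(O + G)² = (-5539/1872 + 0)² = (-5539/1872)² = 30680521/3504384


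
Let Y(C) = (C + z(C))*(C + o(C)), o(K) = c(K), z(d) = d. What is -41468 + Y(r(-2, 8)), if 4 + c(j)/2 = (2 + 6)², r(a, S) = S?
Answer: -39420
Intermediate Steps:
c(j) = 120 (c(j) = -8 + 2*(2 + 6)² = -8 + 2*8² = -8 + 2*64 = -8 + 128 = 120)
o(K) = 120
Y(C) = 2*C*(120 + C) (Y(C) = (C + C)*(C + 120) = (2*C)*(120 + C) = 2*C*(120 + C))
-41468 + Y(r(-2, 8)) = -41468 + 2*8*(120 + 8) = -41468 + 2*8*128 = -41468 + 2048 = -39420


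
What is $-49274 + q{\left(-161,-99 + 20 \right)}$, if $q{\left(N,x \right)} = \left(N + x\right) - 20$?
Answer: $-49534$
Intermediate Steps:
$q{\left(N,x \right)} = -20 + N + x$
$-49274 + q{\left(-161,-99 + 20 \right)} = -49274 - 260 = -49534$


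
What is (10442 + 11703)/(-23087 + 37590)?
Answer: 22145/14503 ≈ 1.5269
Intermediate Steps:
(10442 + 11703)/(-23087 + 37590) = 22145/14503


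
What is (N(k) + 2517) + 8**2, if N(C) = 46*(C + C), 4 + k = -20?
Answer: 373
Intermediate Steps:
k = -24 (k = -4 - 20 = -24)
N(C) = 92*C (N(C) = 46*(2*C) = 92*C)
(N(k) + 2517) + 8**2 = (92*(-24) + 2517) + 8**2 = (-2208 + 2517) + 64 = 309 + 64 = 373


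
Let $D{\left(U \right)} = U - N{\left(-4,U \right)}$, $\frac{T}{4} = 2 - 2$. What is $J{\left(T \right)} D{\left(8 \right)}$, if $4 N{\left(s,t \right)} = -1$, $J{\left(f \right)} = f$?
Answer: $0$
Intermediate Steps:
$T = 0$ ($T = 4 \left(2 - 2\right) = 4 \cdot 0 = 0$)
$N{\left(s,t \right)} = - \frac{1}{4}$ ($N{\left(s,t \right)} = \frac{1}{4} \left(-1\right) = - \frac{1}{4}$)
$D{\left(U \right)} = \frac{1}{4} + U$ ($D{\left(U \right)} = U - - \frac{1}{4} = U + \frac{1}{4} = \frac{1}{4} + U$)
$J{\left(T \right)} D{\left(8 \right)} = 0 \left(\frac{1}{4} + 8\right) = 0 \cdot \frac{33}{4} = 0$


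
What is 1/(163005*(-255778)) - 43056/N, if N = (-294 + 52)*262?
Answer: 448784451852109/660877215399390 ≈ 0.67907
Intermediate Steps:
N = -63404 (N = -242*262 = -63404)
1/(163005*(-255778)) - 43056/N = 1/(163005*(-255778)) - 43056/(-63404) = (1/163005)*(-1/255778) - 43056*(-1/63404) = -1/41693092890 + 10764/15851 = 448784451852109/660877215399390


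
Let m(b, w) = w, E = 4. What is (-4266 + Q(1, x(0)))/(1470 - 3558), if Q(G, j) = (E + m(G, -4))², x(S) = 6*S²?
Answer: 237/116 ≈ 2.0431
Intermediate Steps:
Q(G, j) = 0 (Q(G, j) = (4 - 4)² = 0² = 0)
(-4266 + Q(1, x(0)))/(1470 - 3558) = (-4266 + 0)/(1470 - 3558) = -4266/(-2088) = -4266*(-1/2088) = 237/116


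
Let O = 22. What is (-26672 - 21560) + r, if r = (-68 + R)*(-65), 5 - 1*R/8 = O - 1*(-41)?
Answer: -13652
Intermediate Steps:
R = -464 (R = 40 - 8*(22 - 1*(-41)) = 40 - 8*(22 + 41) = 40 - 8*63 = 40 - 504 = -464)
r = 34580 (r = (-68 - 464)*(-65) = -532*(-65) = 34580)
(-26672 - 21560) + r = (-26672 - 21560) + 34580 = -48232 + 34580 = -13652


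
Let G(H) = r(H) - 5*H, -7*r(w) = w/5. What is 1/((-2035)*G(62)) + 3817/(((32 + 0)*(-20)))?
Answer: -529749839/88823680 ≈ -5.9641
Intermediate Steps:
r(w) = -w/35 (r(w) = -w/(7*5) = -w/35)
G(H) = -176*H/35 (G(H) = -H/35 - 5*H = -176*H/35)
1/((-2035)*G(62)) + 3817/(((32 + 0)*(-20))) = 1/((-2035)*((-176/35*62))) + 3817/(((32 + 0)*(-20))) = -1/(2035*(-10912/35)) + 3817/((32*(-20))) = -1/2035*(-35/10912) + 3817/(-640) = 7/4441184 + 3817*(-1/640) = 7/4441184 - 3817/640 = -529749839/88823680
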